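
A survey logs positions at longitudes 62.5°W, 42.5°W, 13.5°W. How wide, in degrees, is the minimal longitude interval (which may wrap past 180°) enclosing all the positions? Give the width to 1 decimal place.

Sort the longitudes: -62.5°, -42.5°, -13.5°.
Eastward gaps between consecutive values (wrapping around): 20.0°, 29.0°, 311.0°.
Largest gap = 311.0° ⇒ minimal covering band is its complement: 360° − 311.0° = 49.0°.
Band runs from -62.5° eastward to -13.5°.

49.0°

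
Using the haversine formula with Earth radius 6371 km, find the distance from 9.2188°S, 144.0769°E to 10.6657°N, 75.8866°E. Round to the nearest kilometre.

Δλ = 75.8866 − 144.0769 = -68.1903°.
Δφ = 10.6657 − -9.2188 = 19.8845°.
a = sin²(Δφ/2) + cos φ₁ · cos φ₂ · sin²(Δλ/2) = 0.334630.
c = 2·atan2(√a, √(1−a)) = 1.23371 rad → d = 6371·c ≈ 7859.96 km.

7860 km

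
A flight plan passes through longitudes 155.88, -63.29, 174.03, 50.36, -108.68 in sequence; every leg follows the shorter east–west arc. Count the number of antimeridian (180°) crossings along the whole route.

2

Leg 1: +155.88° → -63.29°, shortest Δλ = 140.83° (east) — crosses 180°.
Leg 2: -63.29° → +174.03°, shortest Δλ = -122.68° (west) — crosses 180°.
Leg 3: +174.03° → +50.36°, shortest Δλ = -123.67° (west) — does not cross 180°.
Leg 4: +50.36° → -108.68°, shortest Δλ = -159.04° (west) — does not cross 180°.
Total crossings: 2.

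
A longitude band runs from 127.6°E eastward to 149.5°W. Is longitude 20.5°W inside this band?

Band width going east from +127.6° to -149.5°: ((-149.5 − 127.6) mod 360) = 82.9°.
Offset of -20.5° east of the west edge: ((-20.5 − 127.6) mod 360) = 211.9°.
211.9° > 82.9° ⇒ outside.

No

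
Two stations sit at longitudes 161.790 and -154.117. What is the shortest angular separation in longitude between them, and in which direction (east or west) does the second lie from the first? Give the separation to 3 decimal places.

44.093° east

Raw difference: -154.117 − 161.790 = -315.907°.
Normalise into (−180°, 180°]: -315.907° + 360° = 44.093°.
Positive ⇒ the second point lies to the east; separation 44.093°.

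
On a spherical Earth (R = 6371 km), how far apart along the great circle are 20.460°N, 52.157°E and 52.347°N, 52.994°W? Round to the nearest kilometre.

9195 km

Δλ = -52.994 − 52.157 = -105.151°.
Δφ = 52.347 − 20.460 = 31.887°.
a = sin²(Δφ/2) + cos φ₁ · cos φ₂ · sin²(Δλ/2) = 0.436420.
c = 2·atan2(√a, √(1−a)) = 1.44329 rad → d = 6371·c ≈ 9195.20 km.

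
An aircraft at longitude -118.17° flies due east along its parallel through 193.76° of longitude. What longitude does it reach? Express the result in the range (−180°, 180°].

+75.59°

Start at -118.17°; shift +193.76° → +75.59°.
+75.59° already lies in (−180°, 180°].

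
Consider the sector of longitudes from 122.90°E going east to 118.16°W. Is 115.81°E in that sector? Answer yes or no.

Band width going east from +122.90° to -118.16°: ((-118.16 − 122.90) mod 360) = 118.94°.
Offset of +115.81° east of the west edge: ((115.81 − 122.90) mod 360) = 352.91°.
352.91° > 118.94° ⇒ outside.

No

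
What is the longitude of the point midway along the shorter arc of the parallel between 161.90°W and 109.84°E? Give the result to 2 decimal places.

Signed shortest Δλ from -161.90° to +109.84° is -88.26°.
Midpoint longitude = -161.90° + (-88.26°)/2 = -161.90° − 44.13° = -206.03°.
Normalise into (−180°, 180°]: +153.97°.
(The naïve average (-161.90 + +109.84)/2 = -26.03° is on the wrong side of the globe.)

153.97°E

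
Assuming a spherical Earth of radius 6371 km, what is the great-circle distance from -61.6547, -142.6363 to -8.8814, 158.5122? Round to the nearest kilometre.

7534 km

Δλ = 158.5122 − -142.6363 = 301.1485°; wrapped into (−180°, 180°]: -58.8515°.
Δφ = -8.8814 − -61.6547 = 52.7733°.
a = sin²(Δφ/2) + cos φ₁ · cos φ₂ · sin²(Δλ/2) = 0.310740.
c = 2·atan2(√a, √(1−a)) = 1.18260 rad → d = 6371·c ≈ 7534.34 km.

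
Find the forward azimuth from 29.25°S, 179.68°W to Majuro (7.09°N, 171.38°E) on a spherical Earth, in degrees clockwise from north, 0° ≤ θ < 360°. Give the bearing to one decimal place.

345.3°

Δλ = 171.38 − -179.68 = 351.06°; wrapped into (−180°, 180°]: -8.94°.
θ = atan2( sin Δλ · cos φ₂ , cos φ₁ · sin φ₂ − sin φ₁ · cos φ₂ · cos Δλ )
  = atan2(-0.15421, 0.58669) = -14.727° → normalised to [0°, 360°): 345.273°.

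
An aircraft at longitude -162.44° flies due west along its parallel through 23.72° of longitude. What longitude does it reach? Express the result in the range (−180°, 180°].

Start at -162.44°; shift −23.72° → -186.16°.
-186.16° lies outside (−180°, 180°]; add 360° → +173.84°.

+173.84°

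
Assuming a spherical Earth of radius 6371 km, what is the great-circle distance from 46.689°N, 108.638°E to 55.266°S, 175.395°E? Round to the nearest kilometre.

12937 km

Δλ = 175.395 − 108.638 = 66.757°.
Δφ = -55.266 − 46.689 = -101.955°.
a = sin²(Δφ/2) + cos φ₁ · cos φ₂ · sin²(Δλ/2) = 0.721872.
c = 2·atan2(√a, √(1−a)) = 2.03057 rad → d = 6371·c ≈ 12936.75 km.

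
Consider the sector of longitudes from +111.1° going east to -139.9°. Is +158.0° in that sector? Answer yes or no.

Band width going east from +111.1° to -139.9°: ((-139.9 − 111.1) mod 360) = 109.0°.
Offset of +158.0° east of the west edge: ((158.0 − 111.1) mod 360) = 46.9°.
46.9° ≤ 109.0° ⇒ inside.

Yes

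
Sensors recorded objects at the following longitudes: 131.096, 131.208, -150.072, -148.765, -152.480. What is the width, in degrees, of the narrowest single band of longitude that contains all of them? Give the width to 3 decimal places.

80.139°

Sort the longitudes: -152.480°, -150.072°, -148.765°, +131.096°, +131.208°.
Eastward gaps between consecutive values (wrapping around): 2.408°, 1.307°, 279.861°, 0.112°, 76.312°.
Largest gap = 279.861° ⇒ minimal covering band is its complement: 360° − 279.861° = 80.139°.
Band runs from +131.096° eastward to -148.765°, crossing the antimeridian.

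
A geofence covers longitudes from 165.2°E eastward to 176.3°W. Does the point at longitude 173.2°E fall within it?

Yes

Band width going east from +165.2° to -176.3°: ((-176.3 − 165.2) mod 360) = 18.5°.
Offset of +173.2° east of the west edge: ((173.2 − 165.2) mod 360) = 8.0°.
8.0° ≤ 18.5° ⇒ inside.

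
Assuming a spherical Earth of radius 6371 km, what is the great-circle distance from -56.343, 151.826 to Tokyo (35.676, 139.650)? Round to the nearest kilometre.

Δλ = 139.650 − 151.826 = -12.176°.
Δφ = 35.676 − -56.343 = 92.019°.
a = sin²(Δφ/2) + cos φ₁ · cos φ₂ · sin²(Δλ/2) = 0.522679.
c = 2·atan2(√a, √(1−a)) = 1.61617 rad → d = 6371·c ≈ 10296.62 km.

10297 km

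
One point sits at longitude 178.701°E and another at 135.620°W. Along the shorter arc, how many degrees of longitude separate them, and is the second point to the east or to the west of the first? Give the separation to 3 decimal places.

Raw difference: -135.620 − 178.701 = -314.321°.
Normalise into (−180°, 180°]: -314.321° + 360° = 45.679°.
Positive ⇒ the second point lies to the east; separation 45.679°.

45.679° east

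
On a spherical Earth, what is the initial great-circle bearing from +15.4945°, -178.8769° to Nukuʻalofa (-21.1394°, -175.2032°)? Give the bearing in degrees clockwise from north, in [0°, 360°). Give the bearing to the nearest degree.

174°

Δλ = -175.2032 − -178.8769 = 3.6737°.
θ = atan2( sin Δλ · cos φ₂ , cos φ₁ · sin φ₂ − sin φ₁ · cos φ₂ · cos Δλ )
  = atan2(0.05976, -0.59619) = 174.276° → normalised to [0°, 360°): 174.276°.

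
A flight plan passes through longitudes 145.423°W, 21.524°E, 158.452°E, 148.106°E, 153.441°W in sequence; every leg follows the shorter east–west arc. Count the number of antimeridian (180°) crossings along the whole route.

1

Leg 1: -145.423° → +21.524°, shortest Δλ = 166.947° (east) — does not cross 180°.
Leg 2: +21.524° → +158.452°, shortest Δλ = 136.928° (east) — does not cross 180°.
Leg 3: +158.452° → +148.106°, shortest Δλ = -10.346° (west) — does not cross 180°.
Leg 4: +148.106° → -153.441°, shortest Δλ = 58.453° (east) — crosses 180°.
Total crossings: 1.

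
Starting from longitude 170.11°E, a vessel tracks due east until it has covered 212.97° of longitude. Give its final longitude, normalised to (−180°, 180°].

23.08°E

Start at +170.11°; shift +212.97° → +383.08°.
+383.08° lies outside (−180°, 180°]; subtract 360° → +23.08°.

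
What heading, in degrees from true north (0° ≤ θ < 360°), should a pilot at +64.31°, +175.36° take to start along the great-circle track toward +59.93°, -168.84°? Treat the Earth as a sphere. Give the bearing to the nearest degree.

Δλ = -168.84 − 175.36 = -344.20°; wrapped into (−180°, 180°]: 15.80°.
θ = atan2( sin Δλ · cos φ₂ , cos φ₁ · sin φ₂ − sin φ₁ · cos φ₂ · cos Δλ )
  = atan2(0.13643, -0.05931) = 113.497° → normalised to [0°, 360°): 113.497°.

113°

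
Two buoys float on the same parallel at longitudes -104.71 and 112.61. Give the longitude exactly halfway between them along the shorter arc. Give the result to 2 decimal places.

-176.05°

Signed shortest Δλ from -104.71° to +112.61° is -142.68°.
Midpoint longitude = -104.71° + (-142.68°)/2 = -104.71° − 71.34° = -176.05°.
(The naïve average (-104.71 + +112.61)/2 = 3.95° is on the wrong side of the globe.)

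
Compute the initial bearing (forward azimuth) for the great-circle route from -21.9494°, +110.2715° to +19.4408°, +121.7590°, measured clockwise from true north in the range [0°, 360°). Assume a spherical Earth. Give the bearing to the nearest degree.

16°

Δλ = 121.7590 − 110.2715 = 11.4875°.
θ = atan2( sin Δλ · cos φ₂ , cos φ₁ · sin φ₂ − sin φ₁ · cos φ₂ · cos Δλ )
  = atan2(0.18780, 0.65412) = 16.019° → normalised to [0°, 360°): 16.019°.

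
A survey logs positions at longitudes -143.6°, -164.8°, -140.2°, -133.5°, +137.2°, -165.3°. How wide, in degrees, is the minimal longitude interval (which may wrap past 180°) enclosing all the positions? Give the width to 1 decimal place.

Sort the longitudes: -165.3°, -164.8°, -143.6°, -140.2°, -133.5°, +137.2°.
Eastward gaps between consecutive values (wrapping around): 0.5°, 21.2°, 3.4°, 6.7°, 270.7°, 57.5°.
Largest gap = 270.7° ⇒ minimal covering band is its complement: 360° − 270.7° = 89.3°.
Band runs from +137.2° eastward to -133.5°, crossing the antimeridian.

89.3°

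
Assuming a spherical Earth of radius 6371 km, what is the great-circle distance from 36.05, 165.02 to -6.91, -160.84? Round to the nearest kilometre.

Δλ = -160.84 − 165.02 = -325.86°; wrapped into (−180°, 180°]: 34.14°.
Δφ = -6.91 − 36.05 = -42.96°.
a = sin²(Δφ/2) + cos φ₁ · cos φ₂ · sin²(Δλ/2) = 0.203244.
c = 2·atan2(√a, √(1−a)) = 0.93538 rad → d = 6371·c ≈ 5959.32 km.

5959 km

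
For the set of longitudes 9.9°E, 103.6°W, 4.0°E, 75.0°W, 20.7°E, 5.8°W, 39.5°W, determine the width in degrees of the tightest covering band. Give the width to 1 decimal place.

124.3°

Sort the longitudes: -103.6°, -75.0°, -39.5°, -5.8°, +4.0°, +9.9°, +20.7°.
Eastward gaps between consecutive values (wrapping around): 28.6°, 35.5°, 33.7°, 9.8°, 5.9°, 10.8°, 235.7°.
Largest gap = 235.7° ⇒ minimal covering band is its complement: 360° − 235.7° = 124.3°.
Band runs from -103.6° eastward to +20.7°.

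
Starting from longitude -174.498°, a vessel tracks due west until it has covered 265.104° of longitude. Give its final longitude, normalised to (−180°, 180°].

Start at -174.498°; shift −265.104° → -439.602°.
-439.602° lies outside (−180°, 180°]; add 360° → -79.602°.

-79.602°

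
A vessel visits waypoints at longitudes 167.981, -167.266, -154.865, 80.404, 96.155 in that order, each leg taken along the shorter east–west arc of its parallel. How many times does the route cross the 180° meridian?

Leg 1: +167.981° → -167.266°, shortest Δλ = 24.753° (east) — crosses 180°.
Leg 2: -167.266° → -154.865°, shortest Δλ = 12.401° (east) — does not cross 180°.
Leg 3: -154.865° → +80.404°, shortest Δλ = -124.731° (west) — crosses 180°.
Leg 4: +80.404° → +96.155°, shortest Δλ = 15.751° (east) — does not cross 180°.
Total crossings: 2.

2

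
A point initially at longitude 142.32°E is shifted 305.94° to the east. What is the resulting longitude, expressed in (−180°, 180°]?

Start at +142.32°; shift +305.94° → +448.26°.
+448.26° lies outside (−180°, 180°]; subtract 360° → +88.26°.

88.26°E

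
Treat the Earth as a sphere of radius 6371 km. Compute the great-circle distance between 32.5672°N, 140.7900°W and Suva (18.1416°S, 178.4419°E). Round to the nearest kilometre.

Δλ = 178.4419 − -140.7900 = 319.2319°; wrapped into (−180°, 180°]: -40.7681°.
Δφ = -18.1416 − 32.5672 = -50.7088°.
a = sin²(Δφ/2) + cos φ₁ · cos φ₂ · sin²(Δλ/2) = 0.280531.
c = 2·atan2(√a, √(1−a)) = 1.11638 rad → d = 6371·c ≈ 7112.45 km.

7112 km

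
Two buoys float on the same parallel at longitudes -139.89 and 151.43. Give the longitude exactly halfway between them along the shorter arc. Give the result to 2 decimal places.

-174.23°

Signed shortest Δλ from -139.89° to +151.43° is -68.68°.
Midpoint longitude = -139.89° + (-68.68°)/2 = -139.89° − 34.34° = -174.23°.
(The naïve average (-139.89 + +151.43)/2 = 5.77° is on the wrong side of the globe.)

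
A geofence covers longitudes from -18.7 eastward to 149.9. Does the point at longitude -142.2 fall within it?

Band width going east from -18.7° to +149.9°: ((149.9 − -18.7) mod 360) = 168.6°.
Offset of -142.2° east of the west edge: ((-142.2 − -18.7) mod 360) = 236.5°.
236.5° > 168.6° ⇒ outside.

No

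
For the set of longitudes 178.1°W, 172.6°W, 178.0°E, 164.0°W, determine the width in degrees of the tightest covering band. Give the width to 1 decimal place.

Sort the longitudes: -178.1°, -172.6°, -164.0°, +178.0°.
Eastward gaps between consecutive values (wrapping around): 5.5°, 8.6°, 342.0°, 3.9°.
Largest gap = 342.0° ⇒ minimal covering band is its complement: 360° − 342.0° = 18.0°.
Band runs from +178.0° eastward to -164.0°, crossing the antimeridian.

18.0°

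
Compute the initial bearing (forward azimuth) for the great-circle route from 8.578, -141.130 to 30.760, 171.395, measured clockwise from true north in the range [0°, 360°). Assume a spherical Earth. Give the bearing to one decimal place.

Δλ = 171.395 − -141.130 = 312.525°; wrapped into (−180°, 180°]: -47.475°.
θ = atan2( sin Δλ · cos φ₂ , cos φ₁ · sin φ₂ − sin φ₁ · cos φ₂ · cos Δλ )
  = atan2(-0.63330, 0.41909) = -56.505° → normalised to [0°, 360°): 303.495°.

303.5°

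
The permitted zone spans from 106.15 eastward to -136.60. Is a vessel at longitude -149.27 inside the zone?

Yes

Band width going east from +106.15° to -136.60°: ((-136.60 − 106.15) mod 360) = 117.25°.
Offset of -149.27° east of the west edge: ((-149.27 − 106.15) mod 360) = 104.58°.
104.58° ≤ 117.25° ⇒ inside.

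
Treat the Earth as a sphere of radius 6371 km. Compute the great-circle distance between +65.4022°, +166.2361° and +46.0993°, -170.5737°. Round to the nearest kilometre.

Δλ = -170.5737 − 166.2361 = -336.8098°; wrapped into (−180°, 180°]: 23.1902°.
Δφ = 46.0993 − 65.4022 = -19.3029°.
a = sin²(Δφ/2) + cos φ₁ · cos φ₂ · sin²(Δλ/2) = 0.039768.
c = 2·atan2(√a, √(1−a)) = 0.40153 rad → d = 6371·c ≈ 2558.15 km.

2558 km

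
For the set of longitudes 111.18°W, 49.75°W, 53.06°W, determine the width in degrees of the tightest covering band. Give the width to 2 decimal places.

Sort the longitudes: -111.18°, -53.06°, -49.75°.
Eastward gaps between consecutive values (wrapping around): 58.12°, 3.31°, 298.57°.
Largest gap = 298.57° ⇒ minimal covering band is its complement: 360° − 298.57° = 61.43°.
Band runs from -111.18° eastward to -49.75°.

61.43°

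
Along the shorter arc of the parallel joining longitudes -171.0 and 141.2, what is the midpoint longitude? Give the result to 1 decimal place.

Signed shortest Δλ from -171.0° to +141.2° is -47.8°.
Midpoint longitude = -171.0° + (-47.8°)/2 = -171.0° − 23.9° = -194.9°.
Normalise into (−180°, 180°]: +165.1°.
(The naïve average (-171.0 + +141.2)/2 = -14.9° is on the wrong side of the globe.)

+165.1°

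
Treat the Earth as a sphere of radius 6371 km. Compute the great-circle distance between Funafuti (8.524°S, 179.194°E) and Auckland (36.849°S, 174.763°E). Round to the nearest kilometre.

Δλ = 174.763 − 179.194 = -4.431°.
Δφ = -36.849 − -8.524 = -28.325°.
a = sin²(Δφ/2) + cos φ₁ · cos φ₂ · sin²(Δλ/2) = 0.061047.
c = 2·atan2(√a, √(1−a)) = 0.49933 rad → d = 6371·c ≈ 3181.21 km.

3181 km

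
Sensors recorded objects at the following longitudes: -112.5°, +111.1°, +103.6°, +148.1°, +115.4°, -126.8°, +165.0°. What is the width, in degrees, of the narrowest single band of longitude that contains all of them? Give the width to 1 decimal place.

143.9°

Sort the longitudes: -126.8°, -112.5°, +103.6°, +111.1°, +115.4°, +148.1°, +165.0°.
Eastward gaps between consecutive values (wrapping around): 14.3°, 216.1°, 7.5°, 4.3°, 32.7°, 16.9°, 68.2°.
Largest gap = 216.1° ⇒ minimal covering band is its complement: 360° − 216.1° = 143.9°.
Band runs from +103.6° eastward to -112.5°, crossing the antimeridian.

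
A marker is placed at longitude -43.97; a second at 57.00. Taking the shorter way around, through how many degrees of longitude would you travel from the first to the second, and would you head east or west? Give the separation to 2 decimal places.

100.97° east

Raw difference: 57.00 − -43.97 = 100.97°.
Normalise into (−180°, 180°]: 100.97° stays 100.97°.
Positive ⇒ the second point lies to the east; separation 100.97°.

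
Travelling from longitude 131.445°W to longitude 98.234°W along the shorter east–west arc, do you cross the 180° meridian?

Signed shortest Δλ = ((-98.234 − -131.445 + 180) mod 360) − 180 = 33.211°.
Going east by 33.211° from -131.445° reaches -98.234° without touching 180°.

No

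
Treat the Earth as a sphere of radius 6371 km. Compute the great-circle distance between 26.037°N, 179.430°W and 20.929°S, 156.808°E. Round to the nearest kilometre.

5817 km

Δλ = 156.808 − -179.430 = 336.238°; wrapped into (−180°, 180°]: -23.762°.
Δφ = -20.929 − 26.037 = -46.966°.
a = sin²(Δφ/2) + cos φ₁ · cos φ₂ · sin²(Δλ/2) = 0.194356.
c = 2·atan2(√a, √(1−a)) = 0.91311 rad → d = 6371·c ≈ 5817.42 km.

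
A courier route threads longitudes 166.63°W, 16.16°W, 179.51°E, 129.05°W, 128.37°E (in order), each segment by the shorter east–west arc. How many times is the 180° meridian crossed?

Leg 1: -166.63° → -16.16°, shortest Δλ = 150.47° (east) — does not cross 180°.
Leg 2: -16.16° → +179.51°, shortest Δλ = -164.33° (west) — crosses 180°.
Leg 3: +179.51° → -129.05°, shortest Δλ = 51.44° (east) — crosses 180°.
Leg 4: -129.05° → +128.37°, shortest Δλ = -102.58° (west) — crosses 180°.
Total crossings: 3.

3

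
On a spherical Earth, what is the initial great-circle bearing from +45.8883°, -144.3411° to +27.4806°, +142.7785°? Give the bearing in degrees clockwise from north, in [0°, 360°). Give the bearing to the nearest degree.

279°

Δλ = 142.7785 − -144.3411 = 287.1196°; wrapped into (−180°, 180°]: -72.8804°.
θ = atan2( sin Δλ · cos φ₂ , cos φ₁ · sin φ₂ − sin φ₁ · cos φ₂ · cos Δλ )
  = atan2(-0.84786, 0.13369) = -81.039° → normalised to [0°, 360°): 278.961°.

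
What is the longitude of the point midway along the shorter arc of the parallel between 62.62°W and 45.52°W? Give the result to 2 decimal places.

Signed shortest Δλ from -62.62° to -45.52° is +17.10°.
Midpoint longitude = -62.62° + (+17.10°)/2 = -62.62° + 8.55° = -54.07°.

54.07°W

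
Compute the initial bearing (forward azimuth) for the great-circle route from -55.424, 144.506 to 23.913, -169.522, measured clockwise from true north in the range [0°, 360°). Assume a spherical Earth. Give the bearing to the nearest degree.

Δλ = -169.522 − 144.506 = -314.028°; wrapped into (−180°, 180°]: 45.972°.
θ = atan2( sin Δλ · cos φ₂ , cos φ₁ · sin φ₂ − sin φ₁ · cos φ₂ · cos Δλ )
  = atan2(0.65728, 0.75317) = 41.111° → normalised to [0°, 360°): 41.111°.

41°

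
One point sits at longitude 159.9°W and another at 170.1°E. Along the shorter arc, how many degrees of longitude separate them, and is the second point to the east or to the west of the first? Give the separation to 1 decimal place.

Raw difference: 170.1 − -159.9 = 330.0°.
Normalise into (−180°, 180°]: 330.0° − 360° = -30.0°.
Negative ⇒ the second point lies to the west; separation 30.0°.

30.0° west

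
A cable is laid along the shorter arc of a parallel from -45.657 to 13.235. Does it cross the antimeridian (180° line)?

Signed shortest Δλ = ((13.235 − -45.657 + 180) mod 360) − 180 = 58.892°.
Going east by 58.892° from -45.657° reaches +13.235° without touching 180°.

No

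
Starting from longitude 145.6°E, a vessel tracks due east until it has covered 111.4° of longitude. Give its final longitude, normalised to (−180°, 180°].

103.0°W

Start at +145.6°; shift +111.4° → +257.0°.
+257.0° lies outside (−180°, 180°]; subtract 360° → -103.0°.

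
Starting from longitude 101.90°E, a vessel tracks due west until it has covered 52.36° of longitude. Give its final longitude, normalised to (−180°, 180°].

49.54°E

Start at +101.90°; shift −52.36° → +49.54°.
+49.54° already lies in (−180°, 180°].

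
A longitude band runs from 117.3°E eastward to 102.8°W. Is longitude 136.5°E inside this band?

Yes

Band width going east from +117.3° to -102.8°: ((-102.8 − 117.3) mod 360) = 139.9°.
Offset of +136.5° east of the west edge: ((136.5 − 117.3) mod 360) = 19.2°.
19.2° ≤ 139.9° ⇒ inside.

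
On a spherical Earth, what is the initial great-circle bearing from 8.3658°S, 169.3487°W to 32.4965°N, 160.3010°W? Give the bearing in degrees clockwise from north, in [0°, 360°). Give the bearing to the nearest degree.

11°

Δλ = -160.3010 − -169.3487 = 9.0477°.
θ = atan2( sin Δλ · cos φ₂ , cos φ₁ · sin φ₂ − sin φ₁ · cos φ₂ · cos Δλ )
  = atan2(0.13263, 0.65272) = 11.486° → normalised to [0°, 360°): 11.486°.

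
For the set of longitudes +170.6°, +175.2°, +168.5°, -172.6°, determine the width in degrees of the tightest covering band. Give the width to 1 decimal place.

Sort the longitudes: -172.6°, +168.5°, +170.6°, +175.2°.
Eastward gaps between consecutive values (wrapping around): 341.1°, 2.1°, 4.6°, 12.2°.
Largest gap = 341.1° ⇒ minimal covering band is its complement: 360° − 341.1° = 18.9°.
Band runs from +168.5° eastward to -172.6°, crossing the antimeridian.

18.9°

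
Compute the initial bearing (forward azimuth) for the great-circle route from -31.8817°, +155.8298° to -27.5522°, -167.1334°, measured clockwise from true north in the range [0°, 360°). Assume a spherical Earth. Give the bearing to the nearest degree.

Δλ = -167.1334 − 155.8298 = -322.9632°; wrapped into (−180°, 180°]: 37.0368°.
θ = atan2( sin Δλ · cos φ₂ , cos φ₁ · sin φ₂ − sin φ₁ · cos φ₂ · cos Δλ )
  = atan2(0.53402, -0.01898) = 92.036° → normalised to [0°, 360°): 92.036°.

92°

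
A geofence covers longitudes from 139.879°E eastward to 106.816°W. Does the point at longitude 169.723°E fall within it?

Yes

Band width going east from +139.879° to -106.816°: ((-106.816 − 139.879) mod 360) = 113.305°.
Offset of +169.723° east of the west edge: ((169.723 − 139.879) mod 360) = 29.844°.
29.844° ≤ 113.305° ⇒ inside.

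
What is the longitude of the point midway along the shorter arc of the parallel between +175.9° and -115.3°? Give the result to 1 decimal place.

-149.7°

Signed shortest Δλ from +175.9° to -115.3° is +68.8°.
Midpoint longitude = +175.9° + (+68.8°)/2 = +175.9° + 34.4° = +210.3°.
Normalise into (−180°, 180°]: -149.7°.
(The naïve average (+175.9 + -115.3)/2 = 30.3° is on the wrong side of the globe.)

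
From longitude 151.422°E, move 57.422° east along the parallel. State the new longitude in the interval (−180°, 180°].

Start at +151.422°; shift +57.422° → +208.844°.
+208.844° lies outside (−180°, 180°]; subtract 360° → -151.156°.

151.156°W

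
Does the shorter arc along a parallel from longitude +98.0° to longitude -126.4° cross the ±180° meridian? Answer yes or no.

Yes

Naïve |-126.4 − 98.0| = 224.4° > 180°, so the shorter arc goes the other way round — across 180°.
Signed shortest Δλ = ((-126.4 − 98.0 + 180) mod 360) − 180 = 135.6°.
Going east by 135.6° from +98.0° passes through 180° before reaching -126.4°.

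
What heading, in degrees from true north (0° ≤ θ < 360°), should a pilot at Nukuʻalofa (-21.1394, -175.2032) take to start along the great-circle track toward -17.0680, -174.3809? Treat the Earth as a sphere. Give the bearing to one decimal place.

Δλ = -174.3809 − -175.2032 = 0.8223°.
θ = atan2( sin Δλ · cos φ₂ , cos φ₁ · sin φ₂ − sin φ₁ · cos φ₂ · cos Δλ )
  = atan2(0.01372, 0.07096) = 10.942° → normalised to [0°, 360°): 10.942°.

10.9°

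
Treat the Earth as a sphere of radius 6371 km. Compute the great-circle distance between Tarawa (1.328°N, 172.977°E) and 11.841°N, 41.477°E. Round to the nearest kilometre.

Δλ = 41.477 − 172.977 = -131.500°.
Δφ = 11.841 − 1.328 = 10.513°.
a = sin²(Δφ/2) + cos φ₁ · cos φ₂ · sin²(Δλ/2) = 0.821795.
c = 2·atan2(√a, √(1−a)) = 2.26998 rad → d = 6371·c ≈ 14462.02 km.

14462 km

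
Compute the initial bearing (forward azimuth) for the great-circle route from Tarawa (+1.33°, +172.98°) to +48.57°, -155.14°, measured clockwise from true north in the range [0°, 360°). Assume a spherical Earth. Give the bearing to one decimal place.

25.4°

Δλ = -155.14 − 172.98 = -328.12°; wrapped into (−180°, 180°]: 31.88°.
θ = atan2( sin Δλ · cos φ₂ , cos φ₁ · sin φ₂ − sin φ₁ · cos φ₂ · cos Δλ )
  = atan2(0.34947, 0.73652) = 25.384° → normalised to [0°, 360°): 25.384°.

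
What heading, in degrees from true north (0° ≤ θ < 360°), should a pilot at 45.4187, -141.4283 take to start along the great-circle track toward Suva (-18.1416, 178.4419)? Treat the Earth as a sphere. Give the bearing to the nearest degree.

220°

Δλ = 178.4419 − -141.4283 = 319.8702°; wrapped into (−180°, 180°]: -40.1298°.
θ = atan2( sin Δλ · cos φ₂ , cos φ₁ · sin φ₂ − sin φ₁ · cos φ₂ · cos Δλ )
  = atan2(-0.61248, -0.73606) = -140.236° → normalised to [0°, 360°): 219.764°.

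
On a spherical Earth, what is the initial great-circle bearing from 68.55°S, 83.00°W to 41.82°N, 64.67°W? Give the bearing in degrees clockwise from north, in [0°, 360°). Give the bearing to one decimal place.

14.6°

Δλ = -64.67 − -83.00 = 18.33°.
θ = atan2( sin Δλ · cos φ₂ , cos φ₁ · sin φ₂ − sin φ₁ · cos φ₂ · cos Δλ )
  = atan2(0.23437, 0.90227) = 14.561° → normalised to [0°, 360°): 14.561°.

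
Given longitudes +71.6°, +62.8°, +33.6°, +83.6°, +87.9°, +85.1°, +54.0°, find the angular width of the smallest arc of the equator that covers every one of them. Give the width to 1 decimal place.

Sort the longitudes: +33.6°, +54.0°, +62.8°, +71.6°, +83.6°, +85.1°, +87.9°.
Eastward gaps between consecutive values (wrapping around): 20.4°, 8.8°, 8.8°, 12.0°, 1.5°, 2.8°, 305.7°.
Largest gap = 305.7° ⇒ minimal covering band is its complement: 360° − 305.7° = 54.3°.
Band runs from +33.6° eastward to +87.9°.

54.3°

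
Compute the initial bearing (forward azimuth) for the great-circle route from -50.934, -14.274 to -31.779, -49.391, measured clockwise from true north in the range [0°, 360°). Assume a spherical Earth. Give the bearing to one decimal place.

Δλ = -49.391 − -14.274 = -35.117°.
θ = atan2( sin Δλ · cos φ₂ , cos φ₁ · sin φ₂ − sin φ₁ · cos φ₂ · cos Δλ )
  = atan2(-0.48901, 0.20799) = -66.959° → normalised to [0°, 360°): 293.041°.

293.0°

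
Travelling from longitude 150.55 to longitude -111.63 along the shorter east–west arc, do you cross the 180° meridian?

Yes

Naïve |-111.63 − 150.55| = 262.18° > 180°, so the shorter arc goes the other way round — across 180°.
Signed shortest Δλ = ((-111.63 − 150.55 + 180) mod 360) − 180 = 97.82°.
Going east by 97.82° from +150.55° passes through 180° before reaching -111.63°.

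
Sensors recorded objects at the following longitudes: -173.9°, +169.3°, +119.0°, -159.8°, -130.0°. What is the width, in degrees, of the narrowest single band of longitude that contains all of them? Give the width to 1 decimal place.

111.0°

Sort the longitudes: -173.9°, -159.8°, -130.0°, +119.0°, +169.3°.
Eastward gaps between consecutive values (wrapping around): 14.1°, 29.8°, 249.0°, 50.3°, 16.8°.
Largest gap = 249.0° ⇒ minimal covering band is its complement: 360° − 249.0° = 111.0°.
Band runs from +119.0° eastward to -130.0°, crossing the antimeridian.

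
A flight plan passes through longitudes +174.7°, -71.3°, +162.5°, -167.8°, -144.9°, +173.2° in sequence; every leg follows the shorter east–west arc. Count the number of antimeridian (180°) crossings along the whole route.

4

Leg 1: +174.7° → -71.3°, shortest Δλ = 114.0° (east) — crosses 180°.
Leg 2: -71.3° → +162.5°, shortest Δλ = -126.2° (west) — crosses 180°.
Leg 3: +162.5° → -167.8°, shortest Δλ = 29.7° (east) — crosses 180°.
Leg 4: -167.8° → -144.9°, shortest Δλ = 22.9° (east) — does not cross 180°.
Leg 5: -144.9° → +173.2°, shortest Δλ = -41.9° (west) — crosses 180°.
Total crossings: 4.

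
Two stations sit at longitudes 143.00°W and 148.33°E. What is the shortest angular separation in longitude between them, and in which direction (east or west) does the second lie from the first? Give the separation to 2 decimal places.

Raw difference: 148.33 − -143.00 = 291.33°.
Normalise into (−180°, 180°]: 291.33° − 360° = -68.67°.
Negative ⇒ the second point lies to the west; separation 68.67°.

68.67° west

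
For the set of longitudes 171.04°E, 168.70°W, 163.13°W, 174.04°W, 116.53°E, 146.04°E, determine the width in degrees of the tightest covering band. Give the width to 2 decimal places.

80.34°

Sort the longitudes: -174.04°, -168.70°, -163.13°, +116.53°, +146.04°, +171.04°.
Eastward gaps between consecutive values (wrapping around): 5.34°, 5.57°, 279.66°, 29.51°, 25.00°, 14.92°.
Largest gap = 279.66° ⇒ minimal covering band is its complement: 360° − 279.66° = 80.34°.
Band runs from +116.53° eastward to -163.13°, crossing the antimeridian.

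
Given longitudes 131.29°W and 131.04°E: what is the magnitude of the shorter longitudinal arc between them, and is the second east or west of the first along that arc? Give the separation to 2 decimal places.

Raw difference: 131.04 − -131.29 = 262.33°.
Normalise into (−180°, 180°]: 262.33° − 360° = -97.67°.
Negative ⇒ the second point lies to the west; separation 97.67°.

97.67° west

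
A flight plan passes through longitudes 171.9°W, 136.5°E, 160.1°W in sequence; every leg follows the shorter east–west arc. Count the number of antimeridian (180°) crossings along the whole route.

2

Leg 1: -171.9° → +136.5°, shortest Δλ = -51.6° (west) — crosses 180°.
Leg 2: +136.5° → -160.1°, shortest Δλ = 63.4° (east) — crosses 180°.
Total crossings: 2.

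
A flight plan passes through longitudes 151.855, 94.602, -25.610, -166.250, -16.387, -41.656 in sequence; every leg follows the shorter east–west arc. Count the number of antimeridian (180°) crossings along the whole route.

Leg 1: +151.855° → +94.602°, shortest Δλ = -57.253° (west) — does not cross 180°.
Leg 2: +94.602° → -25.610°, shortest Δλ = -120.212° (west) — does not cross 180°.
Leg 3: -25.610° → -166.250°, shortest Δλ = -140.64° (west) — does not cross 180°.
Leg 4: -166.250° → -16.387°, shortest Δλ = 149.863° (east) — does not cross 180°.
Leg 5: -16.387° → -41.656°, shortest Δλ = -25.269° (west) — does not cross 180°.
Total crossings: 0.

0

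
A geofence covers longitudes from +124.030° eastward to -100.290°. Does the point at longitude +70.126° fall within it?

Band width going east from +124.030° to -100.290°: ((-100.290 − 124.030) mod 360) = 135.680°.
Offset of +70.126° east of the west edge: ((70.126 − 124.030) mod 360) = 306.096°.
306.096° > 135.680° ⇒ outside.

No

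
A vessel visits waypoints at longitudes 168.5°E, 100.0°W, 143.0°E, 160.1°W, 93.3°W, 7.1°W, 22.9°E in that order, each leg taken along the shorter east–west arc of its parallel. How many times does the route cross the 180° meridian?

Leg 1: +168.5° → -100.0°, shortest Δλ = 91.5° (east) — crosses 180°.
Leg 2: -100.0° → +143.0°, shortest Δλ = -117.0° (west) — crosses 180°.
Leg 3: +143.0° → -160.1°, shortest Δλ = 56.9° (east) — crosses 180°.
Leg 4: -160.1° → -93.3°, shortest Δλ = 66.8° (east) — does not cross 180°.
Leg 5: -93.3° → -7.1°, shortest Δλ = 86.2° (east) — does not cross 180°.
Leg 6: -7.1° → +22.9°, shortest Δλ = 30.0° (east) — does not cross 180°.
Total crossings: 3.

3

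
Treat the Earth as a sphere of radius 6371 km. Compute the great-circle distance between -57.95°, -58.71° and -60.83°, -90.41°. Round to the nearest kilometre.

Δλ = -90.41 − -58.71 = -31.70°.
Δφ = -60.83 − -57.95 = -2.88°.
a = sin²(Δφ/2) + cos φ₁ · cos φ₂ · sin²(Δλ/2) = 0.019925.
c = 2·atan2(√a, √(1−a)) = 0.28326 rad → d = 6371·c ≈ 1804.63 km.

1805 km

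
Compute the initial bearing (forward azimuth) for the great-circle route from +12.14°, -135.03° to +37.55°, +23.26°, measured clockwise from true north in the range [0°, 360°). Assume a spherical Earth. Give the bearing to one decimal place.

21.3°

Δλ = 23.26 − -135.03 = 158.29°.
θ = atan2( sin Δλ · cos φ₂ , cos φ₁ · sin φ₂ − sin φ₁ · cos φ₂ · cos Δλ )
  = atan2(0.29327, 0.75073) = 21.338° → normalised to [0°, 360°): 21.338°.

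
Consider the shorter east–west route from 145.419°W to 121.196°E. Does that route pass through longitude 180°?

Naïve |121.196 − -145.419| = 266.615° > 180°, so the shorter arc goes the other way round — across 180°.
Signed shortest Δλ = ((121.196 − -145.419 + 180) mod 360) − 180 = -93.385°.
Going west by 93.385° from -145.419° passes through 180° before reaching +121.196°.

Yes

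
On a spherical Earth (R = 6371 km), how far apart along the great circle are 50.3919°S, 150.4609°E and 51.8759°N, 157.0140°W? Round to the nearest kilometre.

Δλ = -157.0140 − 150.4609 = -307.4749°; wrapped into (−180°, 180°]: 52.5251°.
Δφ = 51.8759 − -50.3919 = 102.2678°.
a = sin²(Δφ/2) + cos φ₁ · cos φ₂ · sin²(Δλ/2) = 0.683303.
c = 2·atan2(√a, √(1−a)) = 1.94616 rad → d = 6371·c ≈ 12398.95 km.

12399 km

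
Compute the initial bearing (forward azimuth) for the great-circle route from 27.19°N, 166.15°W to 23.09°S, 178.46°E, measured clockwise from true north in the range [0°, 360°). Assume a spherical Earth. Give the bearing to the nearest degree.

Δλ = 178.46 − -166.15 = 344.61°; wrapped into (−180°, 180°]: -15.39°.
θ = atan2( sin Δλ · cos φ₂ , cos φ₁ · sin φ₂ − sin φ₁ · cos φ₂ · cos Δλ )
  = atan2(-0.24413, -0.75410) = -162.062° → normalised to [0°, 360°): 197.938°.

198°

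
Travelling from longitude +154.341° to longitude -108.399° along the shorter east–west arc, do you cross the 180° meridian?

Naïve |-108.399 − 154.341| = 262.74° > 180°, so the shorter arc goes the other way round — across 180°.
Signed shortest Δλ = ((-108.399 − 154.341 + 180) mod 360) − 180 = 97.26°.
Going east by 97.26° from +154.341° passes through 180° before reaching -108.399°.

Yes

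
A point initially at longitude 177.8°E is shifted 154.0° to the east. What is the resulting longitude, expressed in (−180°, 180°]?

28.2°W

Start at +177.8°; shift +154.0° → +331.8°.
+331.8° lies outside (−180°, 180°]; subtract 360° → -28.2°.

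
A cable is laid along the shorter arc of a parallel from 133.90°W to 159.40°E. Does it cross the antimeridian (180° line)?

Naïve |159.40 − -133.90| = 293.3° > 180°, so the shorter arc goes the other way round — across 180°.
Signed shortest Δλ = ((159.40 − -133.90 + 180) mod 360) − 180 = -66.7°.
Going west by 66.7° from -133.90° passes through 180° before reaching +159.40°.

Yes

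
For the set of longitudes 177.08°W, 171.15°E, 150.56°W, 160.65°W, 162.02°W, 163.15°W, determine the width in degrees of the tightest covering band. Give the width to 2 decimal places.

38.29°

Sort the longitudes: -177.08°, -163.15°, -162.02°, -160.65°, -150.56°, +171.15°.
Eastward gaps between consecutive values (wrapping around): 13.93°, 1.13°, 1.37°, 10.09°, 321.71°, 11.77°.
Largest gap = 321.71° ⇒ minimal covering band is its complement: 360° − 321.71° = 38.29°.
Band runs from +171.15° eastward to -150.56°, crossing the antimeridian.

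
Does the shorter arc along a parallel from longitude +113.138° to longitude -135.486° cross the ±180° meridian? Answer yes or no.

Yes

Naïve |-135.486 − 113.138| = 248.624° > 180°, so the shorter arc goes the other way round — across 180°.
Signed shortest Δλ = ((-135.486 − 113.138 + 180) mod 360) − 180 = 111.376°.
Going east by 111.376° from +113.138° passes through 180° before reaching -135.486°.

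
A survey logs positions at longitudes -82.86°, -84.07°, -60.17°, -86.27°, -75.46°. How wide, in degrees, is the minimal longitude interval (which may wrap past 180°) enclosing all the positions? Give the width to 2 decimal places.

26.10°

Sort the longitudes: -86.27°, -84.07°, -82.86°, -75.46°, -60.17°.
Eastward gaps between consecutive values (wrapping around): 2.20°, 1.21°, 7.40°, 15.29°, 333.90°.
Largest gap = 333.90° ⇒ minimal covering band is its complement: 360° − 333.90° = 26.10°.
Band runs from -86.27° eastward to -60.17°.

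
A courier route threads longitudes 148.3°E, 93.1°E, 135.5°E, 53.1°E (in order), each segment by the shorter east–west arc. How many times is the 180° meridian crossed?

0

Leg 1: +148.3° → +93.1°, shortest Δλ = -55.2° (west) — does not cross 180°.
Leg 2: +93.1° → +135.5°, shortest Δλ = 42.4° (east) — does not cross 180°.
Leg 3: +135.5° → +53.1°, shortest Δλ = -82.4° (west) — does not cross 180°.
Total crossings: 0.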